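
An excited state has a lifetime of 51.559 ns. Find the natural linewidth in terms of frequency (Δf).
1.543 MHz

Using the energy-time uncertainty principle and E = hf:
ΔEΔt ≥ ℏ/2
hΔf·Δt ≥ ℏ/2

The minimum frequency uncertainty is:
Δf = ℏ/(2hτ) = 1/(4πτ)
Δf = 1/(4π × 5.156e-08 s)
Δf = 1.543e+06 Hz = 1.543 MHz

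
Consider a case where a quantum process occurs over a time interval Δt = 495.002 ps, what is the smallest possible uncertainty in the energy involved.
664.858 neV

Using the energy-time uncertainty principle:
ΔEΔt ≥ ℏ/2

The minimum uncertainty in energy is:
ΔE_min = ℏ/(2Δt)
ΔE_min = (1.055e-34 J·s) / (2 × 4.950e-10 s)
ΔE_min = 1.065e-25 J = 664.858 neV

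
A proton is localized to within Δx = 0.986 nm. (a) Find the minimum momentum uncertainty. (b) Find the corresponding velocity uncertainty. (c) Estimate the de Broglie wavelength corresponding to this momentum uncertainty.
(a) Δp_min = 5.348 × 10^-26 kg·m/s
(b) Δv_min = 31.972 m/s
(c) λ_dB = 12.390 nm

Step-by-step:

(a) From the uncertainty principle:
Δp_min = ℏ/(2Δx) = (1.055e-34 J·s)/(2 × 9.860e-10 m) = 5.348e-26 kg·m/s

(b) The velocity uncertainty:
Δv = Δp/m = (5.348e-26 kg·m/s)/(1.673e-27 kg) = 3.197e+01 m/s = 31.972 m/s

(c) The de Broglie wavelength for this momentum:
λ = h/p = (6.626e-34 J·s)/(5.348e-26 kg·m/s) = 1.239e-08 m = 12.390 nm

Note: The de Broglie wavelength is comparable to the localization size, as expected from wave-particle duality.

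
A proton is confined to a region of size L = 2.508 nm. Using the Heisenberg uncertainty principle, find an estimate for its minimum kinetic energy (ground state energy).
824.706 neV

Using the uncertainty principle to estimate ground state energy:

1. The position uncertainty is approximately the confinement size:
   Δx ≈ L = 2.508e-09 m

2. From ΔxΔp ≥ ℏ/2, the minimum momentum uncertainty is:
   Δp ≈ ℏ/(2L) = 2.102e-26 kg·m/s

3. The kinetic energy is approximately:
   KE ≈ (Δp)²/(2m) = (2.102e-26)²/(2 × 1.673e-27 kg)
   KE ≈ 1.321e-25 J = 824.706 neV

This is an order-of-magnitude estimate of the ground state energy.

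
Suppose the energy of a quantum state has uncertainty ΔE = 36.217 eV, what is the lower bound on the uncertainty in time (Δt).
9.087 as

Using the energy-time uncertainty principle:
ΔEΔt ≥ ℏ/2

The minimum uncertainty in time is:
Δt_min = ℏ/(2ΔE)
Δt_min = (1.055e-34 J·s) / (2 × 5.803e-18 J)
Δt_min = 9.087e-18 s = 9.087 as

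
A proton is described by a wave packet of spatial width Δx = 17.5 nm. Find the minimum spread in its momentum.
3.013 × 10^-27 kg·m/s

For a wave packet, the spatial width Δx and momentum spread Δp are related by the uncertainty principle:
ΔxΔp ≥ ℏ/2

The minimum momentum spread is:
Δp_min = ℏ/(2Δx)
Δp_min = (1.055e-34 J·s) / (2 × 1.750e-08 m)
Δp_min = 3.013e-27 kg·m/s

A wave packet cannot have both a well-defined position and well-defined momentum.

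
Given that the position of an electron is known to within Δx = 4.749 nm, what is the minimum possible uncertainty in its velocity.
12.189 km/s

Using the Heisenberg uncertainty principle and Δp = mΔv:
ΔxΔp ≥ ℏ/2
Δx(mΔv) ≥ ℏ/2

The minimum uncertainty in velocity is:
Δv_min = ℏ/(2mΔx)
Δv_min = (1.055e-34 J·s) / (2 × 9.109e-31 kg × 4.749e-09 m)
Δv_min = 1.219e+04 m/s = 12.189 km/s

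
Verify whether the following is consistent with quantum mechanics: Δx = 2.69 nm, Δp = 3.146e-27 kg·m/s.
No, it violates the uncertainty principle (impossible measurement).

Calculate the product ΔxΔp:
ΔxΔp = (2.690e-09 m) × (3.146e-27 kg·m/s)
ΔxΔp = 8.463e-36 J·s

Compare to the minimum allowed value ℏ/2:
ℏ/2 = 5.273e-35 J·s

Since ΔxΔp = 8.463e-36 J·s < 5.273e-35 J·s = ℏ/2,
the measurement violates the uncertainty principle.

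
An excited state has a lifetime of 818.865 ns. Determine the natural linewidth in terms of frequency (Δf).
97.180 kHz

Using the energy-time uncertainty principle and E = hf:
ΔEΔt ≥ ℏ/2
hΔf·Δt ≥ ℏ/2

The minimum frequency uncertainty is:
Δf = ℏ/(2hτ) = 1/(4πτ)
Δf = 1/(4π × 8.189e-07 s)
Δf = 9.718e+04 Hz = 97.180 kHz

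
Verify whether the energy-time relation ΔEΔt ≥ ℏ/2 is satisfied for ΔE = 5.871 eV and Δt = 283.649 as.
Yes, it satisfies the uncertainty relation.

Calculate the product ΔEΔt:
ΔE = 5.871 eV = 9.406e-19 J
ΔEΔt = (9.406e-19 J) × (2.836e-16 s)
ΔEΔt = 2.668e-34 J·s

Compare to the minimum allowed value ℏ/2:
ℏ/2 = 5.273e-35 J·s

Since ΔEΔt = 2.668e-34 J·s ≥ 5.273e-35 J·s = ℏ/2,
this satisfies the uncertainty relation.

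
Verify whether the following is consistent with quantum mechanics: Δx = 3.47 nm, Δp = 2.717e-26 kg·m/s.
Yes, it satisfies the uncertainty principle.

Calculate the product ΔxΔp:
ΔxΔp = (3.470e-09 m) × (2.717e-26 kg·m/s)
ΔxΔp = 9.428e-35 J·s

Compare to the minimum allowed value ℏ/2:
ℏ/2 = 5.273e-35 J·s

Since ΔxΔp = 9.428e-35 J·s ≥ 5.273e-35 J·s = ℏ/2,
the measurement satisfies the uncertainty principle.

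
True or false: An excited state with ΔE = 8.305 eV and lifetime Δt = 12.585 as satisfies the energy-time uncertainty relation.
No, it violates the uncertainty relation.

Calculate the product ΔEΔt:
ΔE = 8.305 eV = 1.331e-18 J
ΔEΔt = (1.331e-18 J) × (1.259e-17 s)
ΔEΔt = 1.675e-35 J·s

Compare to the minimum allowed value ℏ/2:
ℏ/2 = 5.273e-35 J·s

Since ΔEΔt = 1.675e-35 J·s < 5.273e-35 J·s = ℏ/2,
this violates the uncertainty relation.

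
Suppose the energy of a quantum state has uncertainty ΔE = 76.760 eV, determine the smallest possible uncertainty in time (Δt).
4.287 as

Using the energy-time uncertainty principle:
ΔEΔt ≥ ℏ/2

The minimum uncertainty in time is:
Δt_min = ℏ/(2ΔE)
Δt_min = (1.055e-34 J·s) / (2 × 1.230e-17 J)
Δt_min = 4.287e-18 s = 4.287 as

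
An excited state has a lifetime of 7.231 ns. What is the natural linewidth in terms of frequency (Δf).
11.005 MHz

Using the energy-time uncertainty principle and E = hf:
ΔEΔt ≥ ℏ/2
hΔf·Δt ≥ ℏ/2

The minimum frequency uncertainty is:
Δf = ℏ/(2hτ) = 1/(4πτ)
Δf = 1/(4π × 7.231e-09 s)
Δf = 1.101e+07 Hz = 11.005 MHz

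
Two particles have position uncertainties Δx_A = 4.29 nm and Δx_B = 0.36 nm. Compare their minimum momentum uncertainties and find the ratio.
Particle B has the larger minimum momentum uncertainty, by a factor of 11.92.

For each particle, the minimum momentum uncertainty is Δp_min = ℏ/(2Δx):

Particle A: Δp_A = ℏ/(2×4.290e-09 m) = 1.229e-26 kg·m/s
Particle B: Δp_B = ℏ/(2×3.600e-10 m) = 1.465e-25 kg·m/s

Ratio: Δp_B/Δp_A = 11.92

Since Δp_min ∝ 1/Δx, the particle with smaller position uncertainty (B) has larger momentum uncertainty.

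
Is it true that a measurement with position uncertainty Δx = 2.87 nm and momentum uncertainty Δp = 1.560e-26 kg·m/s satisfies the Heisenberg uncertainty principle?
No, it violates the uncertainty principle (impossible measurement).

Calculate the product ΔxΔp:
ΔxΔp = (2.870e-09 m) × (1.560e-26 kg·m/s)
ΔxΔp = 4.477e-35 J·s

Compare to the minimum allowed value ℏ/2:
ℏ/2 = 5.273e-35 J·s

Since ΔxΔp = 4.477e-35 J·s < 5.273e-35 J·s = ℏ/2,
the measurement violates the uncertainty principle.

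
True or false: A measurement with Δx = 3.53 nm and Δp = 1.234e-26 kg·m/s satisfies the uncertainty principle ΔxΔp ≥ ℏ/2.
No, it violates the uncertainty principle (impossible measurement).

Calculate the product ΔxΔp:
ΔxΔp = (3.530e-09 m) × (1.234e-26 kg·m/s)
ΔxΔp = 4.356e-35 J·s

Compare to the minimum allowed value ℏ/2:
ℏ/2 = 5.273e-35 J·s

Since ΔxΔp = 4.356e-35 J·s < 5.273e-35 J·s = ℏ/2,
the measurement violates the uncertainty principle.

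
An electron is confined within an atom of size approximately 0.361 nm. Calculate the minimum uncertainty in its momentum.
1.461 × 10^-25 kg·m/s

Using the Heisenberg uncertainty principle:
ΔxΔp ≥ ℏ/2

With Δx ≈ L = 3.610e-10 m (the confinement size):
Δp_min = ℏ/(2Δx)
Δp_min = (1.055e-34 J·s) / (2 × 3.610e-10 m)
Δp_min = 1.461e-25 kg·m/s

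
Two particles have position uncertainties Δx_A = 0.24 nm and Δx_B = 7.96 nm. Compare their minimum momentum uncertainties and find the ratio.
Particle A has the larger minimum momentum uncertainty, by a factor of 33.17.

For each particle, the minimum momentum uncertainty is Δp_min = ℏ/(2Δx):

Particle A: Δp_A = ℏ/(2×2.400e-10 m) = 2.197e-25 kg·m/s
Particle B: Δp_B = ℏ/(2×7.960e-09 m) = 6.624e-27 kg·m/s

Ratio: Δp_A/Δp_B = 33.17

Since Δp_min ∝ 1/Δx, the particle with smaller position uncertainty (A) has larger momentum uncertainty.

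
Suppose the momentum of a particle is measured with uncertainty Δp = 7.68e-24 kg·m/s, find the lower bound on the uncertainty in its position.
6.866 pm

Using the Heisenberg uncertainty principle:
ΔxΔp ≥ ℏ/2

The minimum uncertainty in position is:
Δx_min = ℏ/(2Δp)
Δx_min = (1.055e-34 J·s) / (2 × 7.680e-24 kg·m/s)
Δx_min = 6.866e-12 m = 6.866 pm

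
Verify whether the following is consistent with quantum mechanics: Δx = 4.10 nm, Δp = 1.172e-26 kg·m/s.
No, it violates the uncertainty principle (impossible measurement).

Calculate the product ΔxΔp:
ΔxΔp = (4.100e-09 m) × (1.172e-26 kg·m/s)
ΔxΔp = 4.805e-35 J·s

Compare to the minimum allowed value ℏ/2:
ℏ/2 = 5.273e-35 J·s

Since ΔxΔp = 4.805e-35 J·s < 5.273e-35 J·s = ℏ/2,
the measurement violates the uncertainty principle.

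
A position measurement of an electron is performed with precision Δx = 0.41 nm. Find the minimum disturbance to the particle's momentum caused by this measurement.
1.286 × 10^-25 kg·m/s

The uncertainty principle implies that measuring position disturbs momentum:
ΔxΔp ≥ ℏ/2

When we measure position with precision Δx, we necessarily introduce a momentum uncertainty:
Δp ≥ ℏ/(2Δx)
Δp_min = (1.055e-34 J·s) / (2 × 4.100e-10 m)
Δp_min = 1.286e-25 kg·m/s

The more precisely we measure position, the greater the momentum disturbance.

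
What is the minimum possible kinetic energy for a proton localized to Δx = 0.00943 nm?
58.335 meV

Localizing a particle requires giving it sufficient momentum uncertainty:

1. From uncertainty principle: Δp ≥ ℏ/(2Δx)
   Δp_min = (1.055e-34 J·s) / (2 × 9.430e-12 m)
   Δp_min = 5.592e-24 kg·m/s

2. This momentum uncertainty corresponds to kinetic energy:
   KE ≈ (Δp)²/(2m) = (5.592e-24)²/(2 × 1.673e-27 kg)
   KE = 9.346e-21 J = 58.335 meV

Tighter localization requires more energy.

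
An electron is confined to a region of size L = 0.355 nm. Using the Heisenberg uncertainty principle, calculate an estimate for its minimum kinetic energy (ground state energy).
75.580 meV

Using the uncertainty principle to estimate ground state energy:

1. The position uncertainty is approximately the confinement size:
   Δx ≈ L = 3.550e-10 m

2. From ΔxΔp ≥ ℏ/2, the minimum momentum uncertainty is:
   Δp ≈ ℏ/(2L) = 1.485e-25 kg·m/s

3. The kinetic energy is approximately:
   KE ≈ (Δp)²/(2m) = (1.485e-25)²/(2 × 9.109e-31 kg)
   KE ≈ 1.211e-20 J = 75.580 meV

This is an order-of-magnitude estimate of the ground state energy.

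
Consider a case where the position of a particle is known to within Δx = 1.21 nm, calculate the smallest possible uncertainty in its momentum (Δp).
4.358 × 10^-26 kg·m/s

Using the Heisenberg uncertainty principle:
ΔxΔp ≥ ℏ/2

The minimum uncertainty in momentum is:
Δp_min = ℏ/(2Δx)
Δp_min = (1.055e-34 J·s) / (2 × 1.210e-09 m)
Δp_min = 4.358e-26 kg·m/s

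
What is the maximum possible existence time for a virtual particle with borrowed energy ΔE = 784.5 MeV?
4.195 × 10^-25 s

Using the energy-time uncertainty principle:
ΔEΔt ≥ ℏ/2

For a virtual particle borrowing energy ΔE, the maximum lifetime is:
Δt_max = ℏ/(2ΔE)

Converting energy:
ΔE = 784.5 MeV = 1.257e-10 J

Δt_max = (1.055e-34 J·s) / (2 × 1.257e-10 J)
Δt_max = 4.195e-25 s = 4.195 × 10^-25 s

Virtual particles with higher borrowed energy exist for shorter times.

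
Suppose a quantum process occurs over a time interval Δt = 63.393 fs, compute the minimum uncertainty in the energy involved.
5.192 meV

Using the energy-time uncertainty principle:
ΔEΔt ≥ ℏ/2

The minimum uncertainty in energy is:
ΔE_min = ℏ/(2Δt)
ΔE_min = (1.055e-34 J·s) / (2 × 6.339e-14 s)
ΔE_min = 8.318e-22 J = 5.192 meV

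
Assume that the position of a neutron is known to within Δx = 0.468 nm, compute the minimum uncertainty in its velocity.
67.267 m/s

Using the Heisenberg uncertainty principle and Δp = mΔv:
ΔxΔp ≥ ℏ/2
Δx(mΔv) ≥ ℏ/2

The minimum uncertainty in velocity is:
Δv_min = ℏ/(2mΔx)
Δv_min = (1.055e-34 J·s) / (2 × 1.675e-27 kg × 4.680e-10 m)
Δv_min = 6.727e+01 m/s = 67.267 m/s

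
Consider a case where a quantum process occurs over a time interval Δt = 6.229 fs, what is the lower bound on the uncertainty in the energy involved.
52.834 meV

Using the energy-time uncertainty principle:
ΔEΔt ≥ ℏ/2

The minimum uncertainty in energy is:
ΔE_min = ℏ/(2Δt)
ΔE_min = (1.055e-34 J·s) / (2 × 6.229e-15 s)
ΔE_min = 8.465e-21 J = 52.834 meV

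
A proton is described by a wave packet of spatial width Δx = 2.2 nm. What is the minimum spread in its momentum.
2.397 × 10^-26 kg·m/s

For a wave packet, the spatial width Δx and momentum spread Δp are related by the uncertainty principle:
ΔxΔp ≥ ℏ/2

The minimum momentum spread is:
Δp_min = ℏ/(2Δx)
Δp_min = (1.055e-34 J·s) / (2 × 2.200e-09 m)
Δp_min = 2.397e-26 kg·m/s

A wave packet cannot have both a well-defined position and well-defined momentum.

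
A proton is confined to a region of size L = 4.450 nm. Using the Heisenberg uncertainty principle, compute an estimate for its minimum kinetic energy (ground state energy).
261.959 neV

Using the uncertainty principle to estimate ground state energy:

1. The position uncertainty is approximately the confinement size:
   Δx ≈ L = 4.450e-09 m

2. From ΔxΔp ≥ ℏ/2, the minimum momentum uncertainty is:
   Δp ≈ ℏ/(2L) = 1.185e-26 kg·m/s

3. The kinetic energy is approximately:
   KE ≈ (Δp)²/(2m) = (1.185e-26)²/(2 × 1.673e-27 kg)
   KE ≈ 4.197e-26 J = 261.959 neV

This is an order-of-magnitude estimate of the ground state energy.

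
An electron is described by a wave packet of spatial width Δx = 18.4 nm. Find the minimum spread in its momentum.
2.866 × 10^-27 kg·m/s

For a wave packet, the spatial width Δx and momentum spread Δp are related by the uncertainty principle:
ΔxΔp ≥ ℏ/2

The minimum momentum spread is:
Δp_min = ℏ/(2Δx)
Δp_min = (1.055e-34 J·s) / (2 × 1.840e-08 m)
Δp_min = 2.866e-27 kg·m/s

A wave packet cannot have both a well-defined position and well-defined momentum.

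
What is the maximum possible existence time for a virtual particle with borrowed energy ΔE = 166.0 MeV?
1.983 ys

Using the energy-time uncertainty principle:
ΔEΔt ≥ ℏ/2

For a virtual particle borrowing energy ΔE, the maximum lifetime is:
Δt_max = ℏ/(2ΔE)

Converting energy:
ΔE = 166.0 MeV = 2.660e-11 J

Δt_max = (1.055e-34 J·s) / (2 × 2.660e-11 J)
Δt_max = 1.983e-24 s = 1.983 ys

Virtual particles with higher borrowed energy exist for shorter times.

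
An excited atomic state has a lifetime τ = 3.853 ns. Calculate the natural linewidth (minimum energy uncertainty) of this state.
85.416 neV

Using the energy-time uncertainty principle:
ΔEΔt ≥ ℏ/2

The lifetime τ represents the time uncertainty Δt.
The natural linewidth (minimum energy uncertainty) is:

ΔE = ℏ/(2τ)
ΔE = (1.055e-34 J·s) / (2 × 3.853e-09 s)
ΔE = 1.369e-26 J = 85.416 neV

This natural linewidth limits the precision of spectroscopic measurements.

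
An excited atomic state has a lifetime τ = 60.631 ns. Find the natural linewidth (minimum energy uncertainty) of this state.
5.428 neV

Using the energy-time uncertainty principle:
ΔEΔt ≥ ℏ/2

The lifetime τ represents the time uncertainty Δt.
The natural linewidth (minimum energy uncertainty) is:

ΔE = ℏ/(2τ)
ΔE = (1.055e-34 J·s) / (2 × 6.063e-08 s)
ΔE = 8.697e-28 J = 5.428 neV

This natural linewidth limits the precision of spectroscopic measurements.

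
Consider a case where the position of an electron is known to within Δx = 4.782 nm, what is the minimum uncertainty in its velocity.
12.105 km/s

Using the Heisenberg uncertainty principle and Δp = mΔv:
ΔxΔp ≥ ℏ/2
Δx(mΔv) ≥ ℏ/2

The minimum uncertainty in velocity is:
Δv_min = ℏ/(2mΔx)
Δv_min = (1.055e-34 J·s) / (2 × 9.109e-31 kg × 4.782e-09 m)
Δv_min = 1.210e+04 m/s = 12.105 km/s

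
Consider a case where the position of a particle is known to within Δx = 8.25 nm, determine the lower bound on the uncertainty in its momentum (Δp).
6.391 × 10^-27 kg·m/s

Using the Heisenberg uncertainty principle:
ΔxΔp ≥ ℏ/2

The minimum uncertainty in momentum is:
Δp_min = ℏ/(2Δx)
Δp_min = (1.055e-34 J·s) / (2 × 8.250e-09 m)
Δp_min = 6.391e-27 kg·m/s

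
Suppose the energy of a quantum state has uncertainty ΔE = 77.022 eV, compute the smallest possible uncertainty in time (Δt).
4.273 as

Using the energy-time uncertainty principle:
ΔEΔt ≥ ℏ/2

The minimum uncertainty in time is:
Δt_min = ℏ/(2ΔE)
Δt_min = (1.055e-34 J·s) / (2 × 1.234e-17 J)
Δt_min = 4.273e-18 s = 4.273 as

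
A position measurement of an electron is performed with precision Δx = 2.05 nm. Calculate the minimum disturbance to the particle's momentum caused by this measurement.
2.572 × 10^-26 kg·m/s

The uncertainty principle implies that measuring position disturbs momentum:
ΔxΔp ≥ ℏ/2

When we measure position with precision Δx, we necessarily introduce a momentum uncertainty:
Δp ≥ ℏ/(2Δx)
Δp_min = (1.055e-34 J·s) / (2 × 2.050e-09 m)
Δp_min = 2.572e-26 kg·m/s

The more precisely we measure position, the greater the momentum disturbance.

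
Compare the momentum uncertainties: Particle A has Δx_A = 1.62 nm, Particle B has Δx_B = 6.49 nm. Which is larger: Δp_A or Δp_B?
Particle A has the larger minimum momentum uncertainty, by a factor of 4.01.

For each particle, the minimum momentum uncertainty is Δp_min = ℏ/(2Δx):

Particle A: Δp_A = ℏ/(2×1.620e-09 m) = 3.255e-26 kg·m/s
Particle B: Δp_B = ℏ/(2×6.490e-09 m) = 8.125e-27 kg·m/s

Ratio: Δp_A/Δp_B = 4.01

Since Δp_min ∝ 1/Δx, the particle with smaller position uncertainty (A) has larger momentum uncertainty.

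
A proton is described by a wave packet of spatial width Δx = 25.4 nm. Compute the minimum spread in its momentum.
2.076 × 10^-27 kg·m/s

For a wave packet, the spatial width Δx and momentum spread Δp are related by the uncertainty principle:
ΔxΔp ≥ ℏ/2

The minimum momentum spread is:
Δp_min = ℏ/(2Δx)
Δp_min = (1.055e-34 J·s) / (2 × 2.540e-08 m)
Δp_min = 2.076e-27 kg·m/s

A wave packet cannot have both a well-defined position and well-defined momentum.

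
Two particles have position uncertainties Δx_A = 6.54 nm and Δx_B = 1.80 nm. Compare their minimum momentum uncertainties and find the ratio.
Particle B has the larger minimum momentum uncertainty, by a factor of 3.63.

For each particle, the minimum momentum uncertainty is Δp_min = ℏ/(2Δx):

Particle A: Δp_A = ℏ/(2×6.540e-09 m) = 8.062e-27 kg·m/s
Particle B: Δp_B = ℏ/(2×1.800e-09 m) = 2.929e-26 kg·m/s

Ratio: Δp_B/Δp_A = 3.63

Since Δp_min ∝ 1/Δx, the particle with smaller position uncertainty (B) has larger momentum uncertainty.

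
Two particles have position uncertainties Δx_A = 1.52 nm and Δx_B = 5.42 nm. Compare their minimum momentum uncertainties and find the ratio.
Particle A has the larger minimum momentum uncertainty, by a factor of 3.57.

For each particle, the minimum momentum uncertainty is Δp_min = ℏ/(2Δx):

Particle A: Δp_A = ℏ/(2×1.520e-09 m) = 3.469e-26 kg·m/s
Particle B: Δp_B = ℏ/(2×5.420e-09 m) = 9.729e-27 kg·m/s

Ratio: Δp_A/Δp_B = 3.57

Since Δp_min ∝ 1/Δx, the particle with smaller position uncertainty (A) has larger momentum uncertainty.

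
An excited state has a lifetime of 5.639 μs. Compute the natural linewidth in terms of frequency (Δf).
14.112 kHz

Using the energy-time uncertainty principle and E = hf:
ΔEΔt ≥ ℏ/2
hΔf·Δt ≥ ℏ/2

The minimum frequency uncertainty is:
Δf = ℏ/(2hτ) = 1/(4πτ)
Δf = 1/(4π × 5.639e-06 s)
Δf = 1.411e+04 Hz = 14.112 kHz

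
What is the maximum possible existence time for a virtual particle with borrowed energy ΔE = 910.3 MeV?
3.615 × 10^-25 s

Using the energy-time uncertainty principle:
ΔEΔt ≥ ℏ/2

For a virtual particle borrowing energy ΔE, the maximum lifetime is:
Δt_max = ℏ/(2ΔE)

Converting energy:
ΔE = 910.3 MeV = 1.458e-10 J

Δt_max = (1.055e-34 J·s) / (2 × 1.458e-10 J)
Δt_max = 3.615e-25 s = 3.615 × 10^-25 s

Virtual particles with higher borrowed energy exist for shorter times.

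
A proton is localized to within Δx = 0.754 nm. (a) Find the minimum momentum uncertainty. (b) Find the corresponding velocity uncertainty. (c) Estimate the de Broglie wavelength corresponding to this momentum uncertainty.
(a) Δp_min = 6.993 × 10^-26 kg·m/s
(b) Δv_min = 41.810 m/s
(c) λ_dB = 9.475 nm

Step-by-step:

(a) From the uncertainty principle:
Δp_min = ℏ/(2Δx) = (1.055e-34 J·s)/(2 × 7.540e-10 m) = 6.993e-26 kg·m/s

(b) The velocity uncertainty:
Δv = Δp/m = (6.993e-26 kg·m/s)/(1.673e-27 kg) = 4.181e+01 m/s = 41.810 m/s

(c) The de Broglie wavelength for this momentum:
λ = h/p = (6.626e-34 J·s)/(6.993e-26 kg·m/s) = 9.475e-09 m = 9.475 nm

Note: The de Broglie wavelength is comparable to the localization size, as expected from wave-particle duality.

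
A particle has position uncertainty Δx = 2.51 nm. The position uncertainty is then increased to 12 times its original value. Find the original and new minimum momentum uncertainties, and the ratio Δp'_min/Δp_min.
Original Δp_min = 2.101 × 10^-26 kg·m/s; new Δp'_min = 1.751 × 10^-27 kg·m/s; ratio Δp'_min/Δp_min = 1/12.

From the uncertainty principle ΔxΔp ≥ ℏ/2, the minimum momentum uncertainty is Δp_min = ℏ/(2Δx).

Original (Δx = 2.51 nm = 2.510e-09 m):
Δp_min = (1.055e-34 J·s)/(2 × 2.510e-09 m) = 2.101e-26 kg·m/s

When Δx → 12Δx:
Δp'_min = ℏ/(2 × 12Δx) = (1/12) × ℏ/(2Δx) = (1/12) × Δp_min
Δp'_min = 1/12 × 2.101e-26 kg·m/s = 1.751e-27 kg·m/s

Since Δp_min ∝ 1/Δx, when Δx is increased to 12 times its original value, Δp_min decreases to 1/12 of its original value.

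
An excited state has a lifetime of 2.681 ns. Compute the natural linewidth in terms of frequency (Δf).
29.682 MHz

Using the energy-time uncertainty principle and E = hf:
ΔEΔt ≥ ℏ/2
hΔf·Δt ≥ ℏ/2

The minimum frequency uncertainty is:
Δf = ℏ/(2hτ) = 1/(4πτ)
Δf = 1/(4π × 2.681e-09 s)
Δf = 2.968e+07 Hz = 29.682 MHz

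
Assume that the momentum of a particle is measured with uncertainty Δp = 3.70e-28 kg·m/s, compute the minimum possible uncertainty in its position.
142.510 nm

Using the Heisenberg uncertainty principle:
ΔxΔp ≥ ℏ/2

The minimum uncertainty in position is:
Δx_min = ℏ/(2Δp)
Δx_min = (1.055e-34 J·s) / (2 × 3.700e-28 kg·m/s)
Δx_min = 1.425e-07 m = 142.510 nm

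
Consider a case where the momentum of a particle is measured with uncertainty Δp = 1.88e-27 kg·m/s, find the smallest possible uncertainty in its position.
28.047 nm

Using the Heisenberg uncertainty principle:
ΔxΔp ≥ ℏ/2

The minimum uncertainty in position is:
Δx_min = ℏ/(2Δp)
Δx_min = (1.055e-34 J·s) / (2 × 1.880e-27 kg·m/s)
Δx_min = 2.805e-08 m = 28.047 nm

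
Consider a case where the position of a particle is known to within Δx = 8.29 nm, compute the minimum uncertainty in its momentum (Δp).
6.361 × 10^-27 kg·m/s

Using the Heisenberg uncertainty principle:
ΔxΔp ≥ ℏ/2

The minimum uncertainty in momentum is:
Δp_min = ℏ/(2Δx)
Δp_min = (1.055e-34 J·s) / (2 × 8.290e-09 m)
Δp_min = 6.361e-27 kg·m/s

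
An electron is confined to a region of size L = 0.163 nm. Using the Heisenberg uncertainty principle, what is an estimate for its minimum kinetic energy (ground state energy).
358.499 meV

Using the uncertainty principle to estimate ground state energy:

1. The position uncertainty is approximately the confinement size:
   Δx ≈ L = 1.630e-10 m

2. From ΔxΔp ≥ ℏ/2, the minimum momentum uncertainty is:
   Δp ≈ ℏ/(2L) = 3.235e-25 kg·m/s

3. The kinetic energy is approximately:
   KE ≈ (Δp)²/(2m) = (3.235e-25)²/(2 × 9.109e-31 kg)
   KE ≈ 5.744e-20 J = 358.499 meV

This is an order-of-magnitude estimate of the ground state energy.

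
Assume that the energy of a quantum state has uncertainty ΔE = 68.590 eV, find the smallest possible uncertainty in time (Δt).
4.798 as

Using the energy-time uncertainty principle:
ΔEΔt ≥ ℏ/2

The minimum uncertainty in time is:
Δt_min = ℏ/(2ΔE)
Δt_min = (1.055e-34 J·s) / (2 × 1.099e-17 J)
Δt_min = 4.798e-18 s = 4.798 as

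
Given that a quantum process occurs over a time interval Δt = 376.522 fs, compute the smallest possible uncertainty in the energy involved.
874.068 μeV

Using the energy-time uncertainty principle:
ΔEΔt ≥ ℏ/2

The minimum uncertainty in energy is:
ΔE_min = ℏ/(2Δt)
ΔE_min = (1.055e-34 J·s) / (2 × 3.765e-13 s)
ΔE_min = 1.400e-22 J = 874.068 μeV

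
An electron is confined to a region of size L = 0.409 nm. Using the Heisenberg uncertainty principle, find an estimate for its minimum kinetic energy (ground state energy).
56.940 meV

Using the uncertainty principle to estimate ground state energy:

1. The position uncertainty is approximately the confinement size:
   Δx ≈ L = 4.090e-10 m

2. From ΔxΔp ≥ ℏ/2, the minimum momentum uncertainty is:
   Δp ≈ ℏ/(2L) = 1.289e-25 kg·m/s

3. The kinetic energy is approximately:
   KE ≈ (Δp)²/(2m) = (1.289e-25)²/(2 × 9.109e-31 kg)
   KE ≈ 9.123e-21 J = 56.940 meV

This is an order-of-magnitude estimate of the ground state energy.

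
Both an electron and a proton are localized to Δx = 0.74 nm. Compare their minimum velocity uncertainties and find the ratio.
The electron has the larger minimum velocity uncertainty, by a ratio of 1836.2.

For both particles, Δp_min = ℏ/(2Δx) = 7.125e-26 kg·m/s (same for both).

The velocity uncertainty is Δv = Δp/m:
- electron: Δv = 7.125e-26 / 9.109e-31 = 7.822e+04 m/s = 78.221 km/s
- proton: Δv = 7.125e-26 / 1.673e-27 = 4.260e+01 m/s = 42.601 m/s

Ratio: 7.822e+04 / 4.260e+01 = 1836.2

The lighter particle has larger velocity uncertainty because Δv ∝ 1/m.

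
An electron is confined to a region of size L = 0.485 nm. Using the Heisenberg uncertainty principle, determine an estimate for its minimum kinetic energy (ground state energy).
40.493 meV

Using the uncertainty principle to estimate ground state energy:

1. The position uncertainty is approximately the confinement size:
   Δx ≈ L = 4.850e-10 m

2. From ΔxΔp ≥ ℏ/2, the minimum momentum uncertainty is:
   Δp ≈ ℏ/(2L) = 1.087e-25 kg·m/s

3. The kinetic energy is approximately:
   KE ≈ (Δp)²/(2m) = (1.087e-25)²/(2 × 9.109e-31 kg)
   KE ≈ 6.488e-21 J = 40.493 meV

This is an order-of-magnitude estimate of the ground state energy.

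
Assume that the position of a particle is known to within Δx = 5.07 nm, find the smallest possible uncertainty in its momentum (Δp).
1.040 × 10^-26 kg·m/s

Using the Heisenberg uncertainty principle:
ΔxΔp ≥ ℏ/2

The minimum uncertainty in momentum is:
Δp_min = ℏ/(2Δx)
Δp_min = (1.055e-34 J·s) / (2 × 5.070e-09 m)
Δp_min = 1.040e-26 kg·m/s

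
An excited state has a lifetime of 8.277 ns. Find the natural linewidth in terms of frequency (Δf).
9.614 MHz

Using the energy-time uncertainty principle and E = hf:
ΔEΔt ≥ ℏ/2
hΔf·Δt ≥ ℏ/2

The minimum frequency uncertainty is:
Δf = ℏ/(2hτ) = 1/(4πτ)
Δf = 1/(4π × 8.277e-09 s)
Δf = 9.614e+06 Hz = 9.614 MHz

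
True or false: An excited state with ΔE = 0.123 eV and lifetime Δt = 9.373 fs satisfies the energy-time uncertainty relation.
Yes, it satisfies the uncertainty relation.

Calculate the product ΔEΔt:
ΔE = 0.123 eV = 1.971e-20 J
ΔEΔt = (1.971e-20 J) × (9.373e-15 s)
ΔEΔt = 1.847e-34 J·s

Compare to the minimum allowed value ℏ/2:
ℏ/2 = 5.273e-35 J·s

Since ΔEΔt = 1.847e-34 J·s ≥ 5.273e-35 J·s = ℏ/2,
this satisfies the uncertainty relation.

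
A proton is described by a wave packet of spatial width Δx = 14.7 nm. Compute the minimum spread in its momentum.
3.587 × 10^-27 kg·m/s

For a wave packet, the spatial width Δx and momentum spread Δp are related by the uncertainty principle:
ΔxΔp ≥ ℏ/2

The minimum momentum spread is:
Δp_min = ℏ/(2Δx)
Δp_min = (1.055e-34 J·s) / (2 × 1.470e-08 m)
Δp_min = 3.587e-27 kg·m/s

A wave packet cannot have both a well-defined position and well-defined momentum.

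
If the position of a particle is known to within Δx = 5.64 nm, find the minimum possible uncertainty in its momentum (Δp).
9.349 × 10^-27 kg·m/s

Using the Heisenberg uncertainty principle:
ΔxΔp ≥ ℏ/2

The minimum uncertainty in momentum is:
Δp_min = ℏ/(2Δx)
Δp_min = (1.055e-34 J·s) / (2 × 5.640e-09 m)
Δp_min = 9.349e-27 kg·m/s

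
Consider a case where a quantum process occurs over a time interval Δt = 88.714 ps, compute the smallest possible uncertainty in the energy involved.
3.710 μeV

Using the energy-time uncertainty principle:
ΔEΔt ≥ ℏ/2

The minimum uncertainty in energy is:
ΔE_min = ℏ/(2Δt)
ΔE_min = (1.055e-34 J·s) / (2 × 8.871e-11 s)
ΔE_min = 5.944e-25 J = 3.710 μeV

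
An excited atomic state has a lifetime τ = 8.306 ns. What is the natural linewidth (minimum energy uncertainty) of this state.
39.623 neV

Using the energy-time uncertainty principle:
ΔEΔt ≥ ℏ/2

The lifetime τ represents the time uncertainty Δt.
The natural linewidth (minimum energy uncertainty) is:

ΔE = ℏ/(2τ)
ΔE = (1.055e-34 J·s) / (2 × 8.306e-09 s)
ΔE = 6.348e-27 J = 39.623 neV

This natural linewidth limits the precision of spectroscopic measurements.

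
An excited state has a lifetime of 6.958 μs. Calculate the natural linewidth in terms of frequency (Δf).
11.437 kHz

Using the energy-time uncertainty principle and E = hf:
ΔEΔt ≥ ℏ/2
hΔf·Δt ≥ ℏ/2

The minimum frequency uncertainty is:
Δf = ℏ/(2hτ) = 1/(4πτ)
Δf = 1/(4π × 6.958e-06 s)
Δf = 1.144e+04 Hz = 11.437 kHz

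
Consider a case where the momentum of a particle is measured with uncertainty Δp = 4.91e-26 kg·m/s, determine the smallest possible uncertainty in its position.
1.074 nm

Using the Heisenberg uncertainty principle:
ΔxΔp ≥ ℏ/2

The minimum uncertainty in position is:
Δx_min = ℏ/(2Δp)
Δx_min = (1.055e-34 J·s) / (2 × 4.910e-26 kg·m/s)
Δx_min = 1.074e-09 m = 1.074 nm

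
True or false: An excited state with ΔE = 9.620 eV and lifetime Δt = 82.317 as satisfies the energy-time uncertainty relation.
Yes, it satisfies the uncertainty relation.

Calculate the product ΔEΔt:
ΔE = 9.620 eV = 1.541e-18 J
ΔEΔt = (1.541e-18 J) × (8.232e-17 s)
ΔEΔt = 1.269e-34 J·s

Compare to the minimum allowed value ℏ/2:
ℏ/2 = 5.273e-35 J·s

Since ΔEΔt = 1.269e-34 J·s ≥ 5.273e-35 J·s = ℏ/2,
this satisfies the uncertainty relation.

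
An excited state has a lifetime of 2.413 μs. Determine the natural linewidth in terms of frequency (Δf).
32.979 kHz

Using the energy-time uncertainty principle and E = hf:
ΔEΔt ≥ ℏ/2
hΔf·Δt ≥ ℏ/2

The minimum frequency uncertainty is:
Δf = ℏ/(2hτ) = 1/(4πτ)
Δf = 1/(4π × 2.413e-06 s)
Δf = 3.298e+04 Hz = 32.979 kHz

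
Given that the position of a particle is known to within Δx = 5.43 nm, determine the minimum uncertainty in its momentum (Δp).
9.711 × 10^-27 kg·m/s

Using the Heisenberg uncertainty principle:
ΔxΔp ≥ ℏ/2

The minimum uncertainty in momentum is:
Δp_min = ℏ/(2Δx)
Δp_min = (1.055e-34 J·s) / (2 × 5.430e-09 m)
Δp_min = 9.711e-27 kg·m/s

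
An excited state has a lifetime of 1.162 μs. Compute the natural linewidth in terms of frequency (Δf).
68.483 kHz

Using the energy-time uncertainty principle and E = hf:
ΔEΔt ≥ ℏ/2
hΔf·Δt ≥ ℏ/2

The minimum frequency uncertainty is:
Δf = ℏ/(2hτ) = 1/(4πτ)
Δf = 1/(4π × 1.162e-06 s)
Δf = 6.848e+04 Hz = 68.483 kHz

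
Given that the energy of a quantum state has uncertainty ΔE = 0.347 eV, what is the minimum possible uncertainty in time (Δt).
948.432 as

Using the energy-time uncertainty principle:
ΔEΔt ≥ ℏ/2

The minimum uncertainty in time is:
Δt_min = ℏ/(2ΔE)
Δt_min = (1.055e-34 J·s) / (2 × 5.560e-20 J)
Δt_min = 9.484e-16 s = 948.432 as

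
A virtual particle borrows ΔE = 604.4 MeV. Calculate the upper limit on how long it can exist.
5.445 × 10^-25 s

Using the energy-time uncertainty principle:
ΔEΔt ≥ ℏ/2

For a virtual particle borrowing energy ΔE, the maximum lifetime is:
Δt_max = ℏ/(2ΔE)

Converting energy:
ΔE = 604.4 MeV = 9.684e-11 J

Δt_max = (1.055e-34 J·s) / (2 × 9.684e-11 J)
Δt_max = 5.445e-25 s = 5.445 × 10^-25 s

Virtual particles with higher borrowed energy exist for shorter times.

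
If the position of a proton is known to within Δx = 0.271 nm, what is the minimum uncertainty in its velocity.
116.327 m/s

Using the Heisenberg uncertainty principle and Δp = mΔv:
ΔxΔp ≥ ℏ/2
Δx(mΔv) ≥ ℏ/2

The minimum uncertainty in velocity is:
Δv_min = ℏ/(2mΔx)
Δv_min = (1.055e-34 J·s) / (2 × 1.673e-27 kg × 2.710e-10 m)
Δv_min = 1.163e+02 m/s = 116.327 m/s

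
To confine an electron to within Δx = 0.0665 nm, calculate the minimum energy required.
2.154 eV

Localizing a particle requires giving it sufficient momentum uncertainty:

1. From uncertainty principle: Δp ≥ ℏ/(2Δx)
   Δp_min = (1.055e-34 J·s) / (2 × 6.650e-11 m)
   Δp_min = 7.929e-25 kg·m/s

2. This momentum uncertainty corresponds to kinetic energy:
   KE ≈ (Δp)²/(2m) = (7.929e-25)²/(2 × 9.109e-31 kg)
   KE = 3.451e-19 J = 2.154 eV

Tighter localization requires more energy.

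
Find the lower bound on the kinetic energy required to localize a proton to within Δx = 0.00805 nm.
80.050 meV

Localizing a particle requires giving it sufficient momentum uncertainty:

1. From uncertainty principle: Δp ≥ ℏ/(2Δx)
   Δp_min = (1.055e-34 J·s) / (2 × 8.050e-12 m)
   Δp_min = 6.550e-24 kg·m/s

2. This momentum uncertainty corresponds to kinetic energy:
   KE ≈ (Δp)²/(2m) = (6.550e-24)²/(2 × 1.673e-27 kg)
   KE = 1.283e-20 J = 80.050 meV

Tighter localization requires more energy.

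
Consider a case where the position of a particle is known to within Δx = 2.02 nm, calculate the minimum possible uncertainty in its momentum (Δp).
2.610 × 10^-26 kg·m/s

Using the Heisenberg uncertainty principle:
ΔxΔp ≥ ℏ/2

The minimum uncertainty in momentum is:
Δp_min = ℏ/(2Δx)
Δp_min = (1.055e-34 J·s) / (2 × 2.020e-09 m)
Δp_min = 2.610e-26 kg·m/s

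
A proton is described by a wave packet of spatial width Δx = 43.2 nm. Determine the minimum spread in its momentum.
1.221 × 10^-27 kg·m/s

For a wave packet, the spatial width Δx and momentum spread Δp are related by the uncertainty principle:
ΔxΔp ≥ ℏ/2

The minimum momentum spread is:
Δp_min = ℏ/(2Δx)
Δp_min = (1.055e-34 J·s) / (2 × 4.320e-08 m)
Δp_min = 1.221e-27 kg·m/s

A wave packet cannot have both a well-defined position and well-defined momentum.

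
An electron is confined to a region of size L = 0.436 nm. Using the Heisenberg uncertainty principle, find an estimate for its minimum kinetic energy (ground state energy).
50.106 meV

Using the uncertainty principle to estimate ground state energy:

1. The position uncertainty is approximately the confinement size:
   Δx ≈ L = 4.360e-10 m

2. From ΔxΔp ≥ ℏ/2, the minimum momentum uncertainty is:
   Δp ≈ ℏ/(2L) = 1.209e-25 kg·m/s

3. The kinetic energy is approximately:
   KE ≈ (Δp)²/(2m) = (1.209e-25)²/(2 × 9.109e-31 kg)
   KE ≈ 8.028e-21 J = 50.106 meV

This is an order-of-magnitude estimate of the ground state energy.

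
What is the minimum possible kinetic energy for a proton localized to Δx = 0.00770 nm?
87.493 meV

Localizing a particle requires giving it sufficient momentum uncertainty:

1. From uncertainty principle: Δp ≥ ℏ/(2Δx)
   Δp_min = (1.055e-34 J·s) / (2 × 7.700e-12 m)
   Δp_min = 6.848e-24 kg·m/s

2. This momentum uncertainty corresponds to kinetic energy:
   KE ≈ (Δp)²/(2m) = (6.848e-24)²/(2 × 1.673e-27 kg)
   KE = 1.402e-20 J = 87.493 meV

Tighter localization requires more energy.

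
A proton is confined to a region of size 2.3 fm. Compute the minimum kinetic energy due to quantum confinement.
980.615 keV

Using the uncertainty principle:

1. Position uncertainty: Δx ≈ 2.300e-15 m
2. Minimum momentum uncertainty: Δp = ℏ/(2Δx) = 2.293e-20 kg·m/s
3. Minimum kinetic energy:
   KE = (Δp)²/(2m) = (2.293e-20)²/(2 × 1.673e-27 kg)
   KE = 1.571e-13 J = 980.615 keV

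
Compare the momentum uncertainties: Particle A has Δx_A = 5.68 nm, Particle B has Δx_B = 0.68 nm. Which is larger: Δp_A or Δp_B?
Particle B has the larger minimum momentum uncertainty, by a factor of 8.35.

For each particle, the minimum momentum uncertainty is Δp_min = ℏ/(2Δx):

Particle A: Δp_A = ℏ/(2×5.680e-09 m) = 9.283e-27 kg·m/s
Particle B: Δp_B = ℏ/(2×6.800e-10 m) = 7.754e-26 kg·m/s

Ratio: Δp_B/Δp_A = 8.35

Since Δp_min ∝ 1/Δx, the particle with smaller position uncertainty (B) has larger momentum uncertainty.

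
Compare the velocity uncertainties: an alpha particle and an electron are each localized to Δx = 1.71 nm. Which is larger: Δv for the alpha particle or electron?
The electron has the larger minimum velocity uncertainty, by a ratio of 7294.3.

For both particles, Δp_min = ℏ/(2Δx) = 3.084e-26 kg·m/s (same for both).

The velocity uncertainty is Δv = Δp/m:
- alpha particle: Δv = 3.084e-26 / 6.645e-27 = 4.641e+00 m/s = 4.641 m/s
- electron: Δv = 3.084e-26 / 9.109e-31 = 3.385e+04 m/s = 33.850 km/s

Ratio: 3.385e+04 / 4.641e+00 = 7294.3

The lighter particle has larger velocity uncertainty because Δv ∝ 1/m.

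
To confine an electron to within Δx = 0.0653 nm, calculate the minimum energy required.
2.234 eV

Localizing a particle requires giving it sufficient momentum uncertainty:

1. From uncertainty principle: Δp ≥ ℏ/(2Δx)
   Δp_min = (1.055e-34 J·s) / (2 × 6.530e-11 m)
   Δp_min = 8.075e-25 kg·m/s

2. This momentum uncertainty corresponds to kinetic energy:
   KE ≈ (Δp)²/(2m) = (8.075e-25)²/(2 × 9.109e-31 kg)
   KE = 3.579e-19 J = 2.234 eV

Tighter localization requires more energy.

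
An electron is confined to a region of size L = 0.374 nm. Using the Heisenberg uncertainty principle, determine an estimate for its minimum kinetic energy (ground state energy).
68.096 meV

Using the uncertainty principle to estimate ground state energy:

1. The position uncertainty is approximately the confinement size:
   Δx ≈ L = 3.740e-10 m

2. From ΔxΔp ≥ ℏ/2, the minimum momentum uncertainty is:
   Δp ≈ ℏ/(2L) = 1.410e-25 kg·m/s

3. The kinetic energy is approximately:
   KE ≈ (Δp)²/(2m) = (1.410e-25)²/(2 × 9.109e-31 kg)
   KE ≈ 1.091e-20 J = 68.096 meV

This is an order-of-magnitude estimate of the ground state energy.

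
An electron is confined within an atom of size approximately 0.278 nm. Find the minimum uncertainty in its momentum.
1.897 × 10^-25 kg·m/s

Using the Heisenberg uncertainty principle:
ΔxΔp ≥ ℏ/2

With Δx ≈ L = 2.780e-10 m (the confinement size):
Δp_min = ℏ/(2Δx)
Δp_min = (1.055e-34 J·s) / (2 × 2.780e-10 m)
Δp_min = 1.897e-25 kg·m/s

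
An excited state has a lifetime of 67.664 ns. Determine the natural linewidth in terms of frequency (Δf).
1.176 MHz

Using the energy-time uncertainty principle and E = hf:
ΔEΔt ≥ ℏ/2
hΔf·Δt ≥ ℏ/2

The minimum frequency uncertainty is:
Δf = ℏ/(2hτ) = 1/(4πτ)
Δf = 1/(4π × 6.766e-08 s)
Δf = 1.176e+06 Hz = 1.176 MHz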